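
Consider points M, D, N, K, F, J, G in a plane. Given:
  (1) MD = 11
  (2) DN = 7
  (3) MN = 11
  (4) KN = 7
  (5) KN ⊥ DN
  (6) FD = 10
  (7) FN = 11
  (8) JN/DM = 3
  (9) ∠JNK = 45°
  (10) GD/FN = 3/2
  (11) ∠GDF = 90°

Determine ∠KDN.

Step 1: By the law of cosines on triangle DNK: DK² = 7² + 7² − 2·7·7·cos(90°) = 98, so DK = 7·√2.
Step 2: By the inverse law of cosines on triangle KDN: cos(∠KDN) = ((7·√2)² + 7² − 7²) / (2·7·√2·7) = 98/138.59 = 0.7071, so ∠KDN = 45°.

Therefore, the measure of angle ∠KDN = 45°.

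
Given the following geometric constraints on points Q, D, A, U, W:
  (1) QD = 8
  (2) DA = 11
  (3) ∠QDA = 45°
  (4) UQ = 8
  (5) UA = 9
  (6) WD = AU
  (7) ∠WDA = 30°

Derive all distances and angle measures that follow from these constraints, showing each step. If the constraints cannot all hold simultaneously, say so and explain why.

The constraints are consistent.

From the given relations:
  WD = AU = 9

Step 1: From QD = 8, DA = 11, and ∠QDA = 45°, by the law of cosines:
  QA² = QD² + DA² - 2·QD·DA·cos(45°) = 64 + 121 - 124.5 = 60.55
  QA ≈ 7.78

Step 2: From AD = 11, DW = 9, and ∠ADW = 30°, by the law of cosines:
  AW² = AD² + DW² - 2·AD·DW·cos(30°) = 121 + 81 - 171.5 = 30.53
  AW ≈ 5.53

Step 3: From QA = 7.78, QD = 8, AD = 11, by the inverse law of cosines:
  cos(∠AQD) = (QA² + QD² - AD²) / (2·QA·QD)
  ∠AQD = 88.37°

Step 4: From QA = 7.78, QU = 8, AU = 9, by the inverse law of cosines:
  cos(∠AQU) = (QA² + QU² - AU²) / (2·QA·QU)
  ∠AQU = 69.53°

Step 5: From AD = 11, AQ = 7.78, DQ = 8, by the inverse law of cosines:
  cos(∠DAQ) = (AD² + AQ² - DQ²) / (2·AD·AQ)
  ∠DAQ = 46.63°

Step 6: From AD = 11, AW = 5.53, DW = 9, by the inverse law of cosines:
  cos(∠DAW) = (AD² + AW² - DW²) / (2·AD·AW)
  ∠DAW = 54.53°

Step 7: From AQ = 7.78, AU = 9, QU = 8, by the inverse law of cosines:
  cos(∠QAU) = (AQ² + AU² - QU²) / (2·AQ·AU)
  ∠QAU = 56.38°

Step 8: From UA = 9, UQ = 8, AQ = 7.78, by the inverse law of cosines:
  cos(∠AUQ) = (UA² + UQ² - AQ²) / (2·UA·UQ)
  ∠AUQ = 54.09°

Step 9: From WA = 5.53, WD = 9, AD = 11, by the inverse law of cosines:
  cos(∠AWD) = (WA² + WD² - AD²) / (2·WA·WD)
  ∠AWD = 95.47°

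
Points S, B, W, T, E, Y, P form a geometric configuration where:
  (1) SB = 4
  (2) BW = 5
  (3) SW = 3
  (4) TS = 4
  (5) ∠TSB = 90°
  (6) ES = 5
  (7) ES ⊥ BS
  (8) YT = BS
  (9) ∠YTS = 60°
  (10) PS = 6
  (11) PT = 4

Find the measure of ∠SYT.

From the given relations: YT = BS = 4.
Step 1: By the law of cosines on triangle YTS: YS² = 4² + 4² − 2·4·4·cos(60°) = 16, so YS = 4.
Step 2: By the inverse law of cosines on triangle SYT: cos(∠SYT) = (4² + 4² − 4²) / (2·4·4) = 16/32 = 0.5, so ∠SYT = 60°.

Therefore, the measure of angle ∠SYT = 60°.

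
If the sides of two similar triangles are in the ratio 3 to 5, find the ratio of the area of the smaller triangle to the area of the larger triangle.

Area scales with the square of linear dimensions. If every length is multiplied by 3/5, then the area is multiplied by (3/5)^2 = 9/25.
The area ratio is 9:25.

9:25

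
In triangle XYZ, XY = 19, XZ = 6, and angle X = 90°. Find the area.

When two sides and the included angle are known, the area formula is (1/2)ab sin(C).
The height from one side to the opposite vertex is 6 sin(90°) = 6.
Area = (1/2) * 19 * 6 = 57.

57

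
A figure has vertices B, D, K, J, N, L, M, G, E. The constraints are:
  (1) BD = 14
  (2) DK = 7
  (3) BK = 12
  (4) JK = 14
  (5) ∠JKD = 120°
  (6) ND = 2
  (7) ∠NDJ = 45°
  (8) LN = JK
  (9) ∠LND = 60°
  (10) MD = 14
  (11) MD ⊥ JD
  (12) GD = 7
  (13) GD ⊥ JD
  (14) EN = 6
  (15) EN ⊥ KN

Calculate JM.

Step 1: By the law of cosines on triangle JKD: JD² = 14² + 7² − 2·14·7·cos(120°) = 343, so JD = 7·√7.
Step 2: By the law of cosines on triangle JDM: JM² = (7·√7)² + 14² − 2·7·√7·14·cos(90°) = 539, so JM = 7·√11.

Therefore, the length of JM = 7·√11.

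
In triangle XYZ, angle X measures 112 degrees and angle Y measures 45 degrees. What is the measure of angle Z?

By the triangle angle sum property, the three interior angles of any triangle add up to 180°.
We know angle X = 112° and angle Y = 45°, so their sum is 157°.
Therefore angle Z = 180° - 157° = 23°.

23 degrees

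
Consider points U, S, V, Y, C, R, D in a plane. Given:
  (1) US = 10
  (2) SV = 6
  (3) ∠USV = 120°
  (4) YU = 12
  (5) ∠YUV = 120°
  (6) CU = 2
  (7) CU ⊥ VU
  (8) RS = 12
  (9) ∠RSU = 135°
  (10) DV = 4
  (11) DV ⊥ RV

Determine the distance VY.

Step 1: By the law of cosines on triangle USV: UV² = 10² + 6² − 2·10·6·cos(120°) = 196, so UV = 14.
Step 2: By the law of cosines on triangle VUY: VY² = 14² + 12² − 2·14·12·cos(120°) = 508, so VY = 2·√127.

Therefore, the length of VY = 2·√127.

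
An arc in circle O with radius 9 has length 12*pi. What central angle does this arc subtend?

θ = 360 × 12*pi / (2π × 9) = 240° (rearranging arc length formula).

240°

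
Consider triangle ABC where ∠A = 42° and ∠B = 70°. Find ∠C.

angle C = 180 - 42 - 70 = 68 degrees.

68 degrees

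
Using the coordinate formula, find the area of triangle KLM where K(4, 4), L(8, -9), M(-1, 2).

Using the Shoelace formula for a triangle:
Area = (1/2)|x0(y1 - y2) + x1(y2 - y0) + x2(y0 - y1)|
Area = (1/2)|4(-9 - 2) + 8(2 - 4) + -1(4 - -9)|
Area = (1/2)|-44 + -16 + -13|
Area = (1/2)|-73|
Area = (1/2)(73)
Area = 73/2

73/2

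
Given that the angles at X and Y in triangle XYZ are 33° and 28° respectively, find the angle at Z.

By the triangle angle sum property, the three interior angles of any triangle add up to 180°.
We know angle X = 33° and angle Y = 28°, so their sum is 61°.
Therefore angle Z = 180° - 61° = 119°.

119 degrees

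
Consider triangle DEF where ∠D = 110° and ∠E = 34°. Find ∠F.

Let angle F = x. Then 110 + 34 + x = 180.
x = 180 - 144 = 36 degrees.

36 degrees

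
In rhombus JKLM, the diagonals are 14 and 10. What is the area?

Area = (14 * 10) / 2 = 140 / 2 = 70

70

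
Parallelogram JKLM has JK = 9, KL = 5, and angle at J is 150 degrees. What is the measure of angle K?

Consecutive angles are supplementary: angle K = 180 - 150 = 30 degrees.

30 degrees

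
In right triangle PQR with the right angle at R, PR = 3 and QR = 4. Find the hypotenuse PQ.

In a right triangle, the square of the hypotenuse equals the sum of the squares of the two legs.
The legs are 3 and 4, so the hypotenuse = sqrt(9 + 16) = sqrt(25) = 5.

5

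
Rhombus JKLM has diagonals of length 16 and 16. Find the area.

Area of a rhombus = (d1 * d2) / 2
Area = (16 * 16) / 2
Area = 256 / 2
Area = 128

128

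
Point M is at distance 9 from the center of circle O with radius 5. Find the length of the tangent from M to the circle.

tangent = √(d² - r²) = √(9² - 5²) = √(81 - 25) = √56 = 2*sqrt(14)

2*sqrt(14)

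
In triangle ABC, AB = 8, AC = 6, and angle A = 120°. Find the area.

When two sides and the included angle are known, the area formula is (1/2)ab sin(C).
The height from one side to the opposite vertex is 6 sin(120°) = 3*sqrt(3).
Area = (1/2) * 8 * 3*sqrt(3) = 12*sqrt(3).

12*sqrt(3)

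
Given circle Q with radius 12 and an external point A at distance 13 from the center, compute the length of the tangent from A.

Let T be the point of tangency. Then QT ⊥ AT (radius ⊥ tangent).
In right triangle QTA: QA² = QT² + AT²
13² = 12² + AT²
AT² = 25, AT = 5

5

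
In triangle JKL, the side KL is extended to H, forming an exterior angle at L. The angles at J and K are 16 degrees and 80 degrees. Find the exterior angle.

The interior angle at L is 180 - 16 - 80 = 84 degrees.
The exterior angle and interior angle at L are supplementary:
Exterior angle = 180 - 84 = 96 degrees.

96 degrees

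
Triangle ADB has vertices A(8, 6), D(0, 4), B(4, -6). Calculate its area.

Using the Shoelace formula for a triangle:
Area = (1/2)|x0(y1 - y2) + x1(y2 - y0) + x2(y0 - y1)|
Area = (1/2)|8(4 - -6) + 0(-6 - 6) + 4(6 - 4)|
Area = (1/2)|80 + 0 + 8|
Area = (1/2)|88|
Area = (1/2)(88)
Area = 44

44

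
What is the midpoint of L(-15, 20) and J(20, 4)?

M = ((x₁ + x₂)/2, (y₁ + y₂)/2)
= ((-15 + 20)/2, (20 + 4)/2)
= (5/2, 24/2) = (5/2, 12)

(5/2, 12)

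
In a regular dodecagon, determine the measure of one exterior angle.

Each exterior angle of a regular n-gon is 360 / n.
For n = 12: 360 / 12 = 30 degrees.

30 degrees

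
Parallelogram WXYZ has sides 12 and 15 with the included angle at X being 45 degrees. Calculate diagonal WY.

Law of cosines: d^2 = 12^2 + 15^2 - 2(12)(15)cos(45°) = 369 - 180*sqrt(2), so d = 3*sqrt(41 - 20*sqrt(2)).

3*sqrt(41 - 20*sqrt(2))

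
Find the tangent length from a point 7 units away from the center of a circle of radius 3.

The tangent, radius, and line from the external point to the center form a right triangle.
The right angle is where the tangent meets the radius.
By the Pythagorean theorem: tangent² + 3² = 7²
tangent² = 49 - 9 = 40
tangent = 2*sqrt(10)

2*sqrt(10)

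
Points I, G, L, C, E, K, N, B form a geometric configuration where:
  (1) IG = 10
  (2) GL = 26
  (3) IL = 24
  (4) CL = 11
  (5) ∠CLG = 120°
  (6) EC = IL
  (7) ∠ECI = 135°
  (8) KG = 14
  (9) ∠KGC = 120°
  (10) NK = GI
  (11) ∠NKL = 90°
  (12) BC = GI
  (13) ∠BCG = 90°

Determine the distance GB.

From the given relations: BC = GI = 10.
Step 1: By the law of cosines on triangle CLG: CG² = 11² + 26² − 2·11·26·cos(120°) = 1083, so CG = 19·√3.
Step 2: By the law of cosines on triangle GCB: GB² = (19·√3)² + 10² − 2·19·√3·10·cos(90°) = 1183, so GB = 13·√7.

Therefore, the length of GB = 13·√7.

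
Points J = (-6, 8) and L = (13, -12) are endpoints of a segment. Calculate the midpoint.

The midpoint is the average of the coordinates:
x: (-6 + 13)/2 = 7/2
y: (8 + -12)/2 = -2
Midpoint = (7/2, -2)

(7/2, -2)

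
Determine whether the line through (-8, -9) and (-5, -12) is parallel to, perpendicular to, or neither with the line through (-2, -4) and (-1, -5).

Slope of line 1: m1 = (-12 - -9)/(-5 - -8) = -3/3 = -1
Slope of line 2: m2 = (-5 - -4)/(-1 - -2) = -1/1 = -1
m1 = m2, so the lines are parallel.

Parallel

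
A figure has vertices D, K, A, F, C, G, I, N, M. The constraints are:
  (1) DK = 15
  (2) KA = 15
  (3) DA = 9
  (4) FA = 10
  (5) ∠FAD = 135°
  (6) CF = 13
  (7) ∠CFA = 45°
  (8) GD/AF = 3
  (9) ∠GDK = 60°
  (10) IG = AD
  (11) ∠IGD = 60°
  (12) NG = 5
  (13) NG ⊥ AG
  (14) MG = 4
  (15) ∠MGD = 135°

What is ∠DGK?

From the given relations: GD = 3·AF = 3·10 = 30.
Step 1: By the law of cosines on triangle GDK: GK² = 30² + 15² − 2·30·15·cos(60°) = 675, so GK = 15·√3.
Step 2: By the inverse law of cosines on triangle DGK: cos(∠DGK) = (30² + (15·√3)² − 15²) / (2·30·15·√3) = 1350/1558.85 = 0.866, so ∠DGK = 30°.

Therefore, the measure of angle ∠DGK = 30°.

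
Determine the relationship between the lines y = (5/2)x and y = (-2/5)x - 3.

Slope of line 1: m1 = 5/2
Slope of line 2: m2 = -2/5
m1 * m2 = (5/2) * (-2/5) = -1 = -1, so the lines are perpendicular.

Perpendicular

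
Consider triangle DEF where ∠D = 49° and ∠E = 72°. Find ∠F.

The interior angles sum to 180°: angle F = 180 - 49 - 72 = 59°.
The triangle is acute (angles 49°, 72°, 59°).

59 degrees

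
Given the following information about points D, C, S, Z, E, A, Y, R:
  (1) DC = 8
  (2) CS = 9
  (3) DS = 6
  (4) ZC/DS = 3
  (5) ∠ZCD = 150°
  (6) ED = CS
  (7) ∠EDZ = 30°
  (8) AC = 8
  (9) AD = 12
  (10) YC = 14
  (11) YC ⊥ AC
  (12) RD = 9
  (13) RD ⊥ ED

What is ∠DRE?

From the given relations: ED = CS = 9.
Step 1: By the law of cosines on triangle RDE: RE² = 9² + 9² − 2·9·9·cos(90°) = 162, so RE = 9·√2.
Step 2: By the inverse law of cosines on triangle DRE: cos(∠DRE) = (9² + (9·√2)² − 9²) / (2·9·9·√2) = 162/229.1 = 0.7071, so ∠DRE = 45°.

Therefore, the measure of angle ∠DRE = 45°.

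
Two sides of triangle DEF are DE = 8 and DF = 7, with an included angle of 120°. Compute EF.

Law of cosines: EF^2 = 8^2 + 7^2 - 2(8)(7)cos(120°) = 169, so EF = 13.

13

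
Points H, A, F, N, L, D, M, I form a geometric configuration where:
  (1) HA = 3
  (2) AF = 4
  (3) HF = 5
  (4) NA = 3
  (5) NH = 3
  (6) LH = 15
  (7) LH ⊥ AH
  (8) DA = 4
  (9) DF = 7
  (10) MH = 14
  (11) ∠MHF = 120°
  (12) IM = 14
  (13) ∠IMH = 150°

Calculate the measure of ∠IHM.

Step 1: By the law of cosines on triangle HMI: HI² = 14² + 14² − 2·14·14·cos(150°) = 731.48, so HI ≈ 27.05.
Step 2: By the inverse law of cosines on triangle IHM: cos(∠IHM) = (27.05² + 14² − 14²) / (2·27.05·14) = 731.48/757.29 = 0.9659, so ∠IHM = 15°.

Therefore, the measure of angle ∠IHM = 15°.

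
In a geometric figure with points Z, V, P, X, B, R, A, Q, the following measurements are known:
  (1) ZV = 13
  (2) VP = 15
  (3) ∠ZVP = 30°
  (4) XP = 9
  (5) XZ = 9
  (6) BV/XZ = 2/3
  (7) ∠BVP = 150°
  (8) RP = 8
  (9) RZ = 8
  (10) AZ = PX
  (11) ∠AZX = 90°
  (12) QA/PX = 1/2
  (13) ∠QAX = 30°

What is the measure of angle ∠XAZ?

From the given relations: AZ = PX = 9.
Step 1: By the law of cosines on triangle AZX: AX² = 9² + 9² − 2·9·9·cos(90°) = 162, so AX = 9·√2.
Step 2: By the inverse law of cosines on triangle XAZ: cos(∠XAZ) = ((9·√2)² + 9² − 9²) / (2·9·√2·9) = 162/229.1 = 0.7071, so ∠XAZ = 45°.

Therefore, the measure of angle ∠XAZ = 45°.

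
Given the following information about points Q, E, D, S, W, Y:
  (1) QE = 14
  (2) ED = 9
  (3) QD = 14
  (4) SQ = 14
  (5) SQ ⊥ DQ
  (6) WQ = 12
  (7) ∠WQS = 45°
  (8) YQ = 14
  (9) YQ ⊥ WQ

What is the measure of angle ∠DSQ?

Step 1: By the law of cosines on triangle SQD: SD² = 14² + 14² − 2·14·14·cos(90°) = 392, so SD = 14·√2.
Step 2: By the inverse law of cosines on triangle DSQ: cos(∠DSQ) = ((14·√2)² + 14² − 14²) / (2·14·√2·14) = 392/554.37 = 0.7071, so ∠DSQ = 45°.

Therefore, the measure of angle ∠DSQ = 45°.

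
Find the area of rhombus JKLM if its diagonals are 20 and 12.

Area = (20 * 12) / 2 = 240 / 2 = 120

120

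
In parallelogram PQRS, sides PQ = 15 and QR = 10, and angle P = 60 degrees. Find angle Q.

In a parallelogram, consecutive angles are supplementary (sum to 180°).
angle Q = 180 - angle P
angle Q = 180 - 60
angle Q = 120 degrees

120 degrees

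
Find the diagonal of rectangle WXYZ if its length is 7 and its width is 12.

Using the Pythagorean theorem:
d² = 7² + 12² = 49 + 144 = 193
d = sqrt(193)

sqrt(193)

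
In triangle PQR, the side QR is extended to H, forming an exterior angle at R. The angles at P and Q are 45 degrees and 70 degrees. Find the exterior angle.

The interior angle at R is 180 - 45 - 70 = 65 degrees.
The exterior angle and interior angle at R are supplementary:
Exterior angle = 180 - 65 = 115 degrees.

115 degrees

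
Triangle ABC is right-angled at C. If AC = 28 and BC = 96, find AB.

By the Pythagorean theorem: AB^2 = AC^2 + BC^2
AB^2 = 28^2 + 96^2 = 784 + 9216 = 10000
AB = sqrt(10000) = 100

100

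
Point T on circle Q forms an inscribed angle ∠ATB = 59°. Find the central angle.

By the inscribed angle theorem, the central angle is twice the inscribed angle.
Central angle = 2 × 59° = 118°

118°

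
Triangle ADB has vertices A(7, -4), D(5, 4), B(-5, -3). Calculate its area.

Using the Shoelace formula for a triangle:
Area = (1/2)|x0(y1 - y2) + x1(y2 - y0) + x2(y0 - y1)|
Area = (1/2)|7(4 - -3) + 5(-3 - -4) + -5(-4 - 4)|
Area = (1/2)|49 + 5 + 40|
Area = (1/2)|94|
Area = (1/2)(94)
Area = 47

47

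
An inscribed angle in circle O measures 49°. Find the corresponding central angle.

Central angle = 2 × 49° = 98° (inscribed angle theorem).

98°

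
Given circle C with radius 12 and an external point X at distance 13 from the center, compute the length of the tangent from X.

Let T be the point of tangency. Then CT ⊥ XT (radius ⊥ tangent).
In right triangle CTX: CX² = CT² + XT²
13² = 12² + XT²
XT² = 25, XT = 5

5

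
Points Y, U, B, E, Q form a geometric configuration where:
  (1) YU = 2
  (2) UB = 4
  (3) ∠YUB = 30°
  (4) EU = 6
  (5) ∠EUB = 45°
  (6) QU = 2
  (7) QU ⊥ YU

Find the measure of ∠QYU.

Step 1: By the law of cosines on triangle YUQ: YQ² = 2² + 2² − 2·2·2·cos(90°) = 8, so YQ = 2·√2.
Step 2: By the inverse law of cosines on triangle QYU: cos(∠QYU) = ((2·√2)² + 2² − 2²) / (2·2·√2·2) = 8/11.31 = 0.7071, so ∠QYU = 45°.

Therefore, the measure of angle ∠QYU = 45°.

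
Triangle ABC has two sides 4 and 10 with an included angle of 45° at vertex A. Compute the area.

Area = (1/2) * AB * AC * sin(A)
Area = (1/2) * 4 * 10 * sin(45°)
Area = (1/2) * 4 * 10 * sqrt(2)/2
Area = 10*sqrt(2)

10*sqrt(2)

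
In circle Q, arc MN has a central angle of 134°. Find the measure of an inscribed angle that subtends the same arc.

An inscribed angle intercepts an arc from a point on the circle, while the central angle intercepts the same arc from the center.
The inscribed angle is always half the central angle: 134° / 2 = 67°.

67°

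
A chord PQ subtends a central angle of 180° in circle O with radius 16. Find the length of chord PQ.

Chord length = 2r sin(θ/2)
= 2 × 16 × sin(180°/2)
= 2 × 16 × sin(90°)
= 32

32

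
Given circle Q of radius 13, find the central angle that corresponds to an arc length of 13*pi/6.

The full circumference is 2πr = 26*pi.
The arc is 13*pi/6 / 26*pi = 1/12 of the full circle.
So the central angle = 1/12 × 360° = 30°.

30°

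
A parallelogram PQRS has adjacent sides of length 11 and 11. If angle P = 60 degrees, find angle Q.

In a parallelogram, consecutive angles are supplementary (sum to 180°).
angle Q = 180 - angle P
angle Q = 180 - 60
angle Q = 120 degrees

120 degrees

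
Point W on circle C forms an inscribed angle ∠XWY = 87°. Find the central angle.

Central angle = 2 × 87° = 174° (inscribed angle theorem).

174°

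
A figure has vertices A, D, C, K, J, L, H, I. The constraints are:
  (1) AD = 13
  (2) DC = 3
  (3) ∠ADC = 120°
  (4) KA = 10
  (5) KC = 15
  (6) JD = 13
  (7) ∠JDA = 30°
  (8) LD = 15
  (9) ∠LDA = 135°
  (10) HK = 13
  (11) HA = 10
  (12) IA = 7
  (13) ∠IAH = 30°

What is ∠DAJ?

Step 1: By the law of cosines on triangle ADJ: AJ² = 13² + 13² − 2·13·13·cos(30°) = 45.28, so AJ ≈ 6.73.
Step 2: By the inverse law of cosines on triangle DAJ: cos(∠DAJ) = (13² + 6.73² − 13²) / (2·13·6.73) = 45.28/174.96 = 0.2588, so ∠DAJ = 75°.

Therefore, the measure of angle ∠DAJ = 75°.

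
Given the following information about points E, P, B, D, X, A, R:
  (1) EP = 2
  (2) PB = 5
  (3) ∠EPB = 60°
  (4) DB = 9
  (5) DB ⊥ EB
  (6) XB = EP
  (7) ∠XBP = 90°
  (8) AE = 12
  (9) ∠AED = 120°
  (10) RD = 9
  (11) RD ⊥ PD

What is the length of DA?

Step 1: By the law of cosines on triangle BPE: BE² = 5² + 2² − 2·5·2·cos(60°) = 19, so BE = √19.
Step 2: By the law of cosines on triangle EBD: ED² = √19² + 9² − 2·√19·9·cos(90°) = 100, so ED = 10.
Step 3: By the law of cosines on triangle DEA: DA² = 10² + 12² − 2·10·12·cos(120°) = 364, so DA = 2·√91.

Therefore, the length of DA = 2·√91.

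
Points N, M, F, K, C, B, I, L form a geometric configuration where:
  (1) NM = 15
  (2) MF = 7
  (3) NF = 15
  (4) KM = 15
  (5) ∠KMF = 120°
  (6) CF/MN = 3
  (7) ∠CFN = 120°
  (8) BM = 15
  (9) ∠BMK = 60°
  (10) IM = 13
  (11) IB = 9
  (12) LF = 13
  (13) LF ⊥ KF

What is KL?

Step 1: By the law of cosines on triangle FMK: FK² = 7² + 15² − 2·7·15·cos(120°) = 379, so FK ≈ 19.47.
Step 2: By the law of cosines on triangle KFL: KL² = 19.47² + 13² − 2·19.47·13·cos(90°) = 548, so KL = 2·√137.

Therefore, the length of KL = 2·√137.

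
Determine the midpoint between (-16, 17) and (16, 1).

The midpoint is the point halfway along the segment.
Move half the horizontal distance: -16 + (16 - -16)/2 = -16 + 32/2 = 0
Move half the vertical distance: 17 + (1 - 17)/2 = 17 + -16/2 = 9
Midpoint = (0, 9)

(0, 9)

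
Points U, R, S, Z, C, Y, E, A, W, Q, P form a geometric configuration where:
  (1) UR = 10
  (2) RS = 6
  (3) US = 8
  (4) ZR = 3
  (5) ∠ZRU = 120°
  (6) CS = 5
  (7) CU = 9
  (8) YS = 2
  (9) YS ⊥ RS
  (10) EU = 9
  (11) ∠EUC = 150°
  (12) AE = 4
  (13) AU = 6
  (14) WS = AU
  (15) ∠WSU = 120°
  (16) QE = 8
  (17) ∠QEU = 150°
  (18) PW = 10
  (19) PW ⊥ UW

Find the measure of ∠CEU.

Step 1: By the law of cosines on triangle EUC: EC² = 9² + 9² − 2·9·9·cos(150°) = 302.3, so EC ≈ 17.39.
Step 2: By the inverse law of cosines on triangle CEU: cos(∠CEU) = (17.39² + 9² − 9²) / (2·17.39·9) = 302.3/312.96 = 0.9659, so ∠CEU = 15°.

Therefore, the measure of angle ∠CEU = 15°.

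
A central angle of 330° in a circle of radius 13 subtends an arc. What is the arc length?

Arc length = 2πr × θ/360
= 2π × 13 × 11/12
= 143*pi/6

143*pi/6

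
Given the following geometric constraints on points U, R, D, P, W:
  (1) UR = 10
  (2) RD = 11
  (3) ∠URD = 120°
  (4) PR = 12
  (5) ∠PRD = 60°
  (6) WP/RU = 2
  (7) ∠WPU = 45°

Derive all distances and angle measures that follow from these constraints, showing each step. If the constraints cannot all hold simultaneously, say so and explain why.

The constraints are consistent.

From the given relations:
  WP = 2·RU = 2·10 = 20

Step 1: From UR = 10, RD = 11, and ∠URD = 120°, by the law of cosines:
  UD² = UR² + RD² - 2·UR·RD·cos(120°) = 100 + 121 + 110 = 331
  UD ≈ 18.19

Step 2: From DR = 11, RP = 12, and ∠DRP = 60°, by the law of cosines:
  DP² = DR² + RP² - 2·DR·RP·cos(60°) = 121 + 144 - 132 = 133
  DP = √133

Step 3: From UD = 18.19, UR = 10, DR = 11, by the inverse law of cosines:
  cos(∠DUR) = (UD² + UR² - DR²) / (2·UD·UR)
  ∠DUR = 31.57°

Step 4: From DP = √133, DR = 11, PR = 12, by the inverse law of cosines:
  cos(∠PDR) = (DP² + DR² - PR²) / (2·DP·DR)
  ∠PDR = 64.31°

Step 5: From DR = 11, DU = 18.19, RU = 10, by the inverse law of cosines:
  cos(∠RDU) = (DR² + DU² - RU²) / (2·DR·DU)
  ∠RDU = 28.43°

Step 6: From PD = √133, PR = 12, DR = 11, by the inverse law of cosines:
  cos(∠DPR) = (PD² + PR² - DR²) / (2·PD·PR)
  ∠DPR = 55.69°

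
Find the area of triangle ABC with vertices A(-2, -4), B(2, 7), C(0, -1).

Shoelace: Area = (1/2)|-2(7--1) + 2(-1--4) + 0(-4-7)| = (1/2)(10) = 5

5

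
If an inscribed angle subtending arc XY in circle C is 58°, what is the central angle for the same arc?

The inscribed angle theorem states that a central angle is always twice any inscribed angle that subtends the same arc.
Since the inscribed angle is 58°, the central angle = 2 × 58° = 116°.

116°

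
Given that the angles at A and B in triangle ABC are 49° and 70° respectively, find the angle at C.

The interior angles sum to 180°: angle C = 180 - 49 - 70 = 61°.
The triangle is acute (angles 49°, 70°, 61°).

61 degrees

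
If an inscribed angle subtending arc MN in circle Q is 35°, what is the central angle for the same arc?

By the inscribed angle theorem, the central angle is twice the inscribed angle.
Central angle = 2 × 35° = 70°

70°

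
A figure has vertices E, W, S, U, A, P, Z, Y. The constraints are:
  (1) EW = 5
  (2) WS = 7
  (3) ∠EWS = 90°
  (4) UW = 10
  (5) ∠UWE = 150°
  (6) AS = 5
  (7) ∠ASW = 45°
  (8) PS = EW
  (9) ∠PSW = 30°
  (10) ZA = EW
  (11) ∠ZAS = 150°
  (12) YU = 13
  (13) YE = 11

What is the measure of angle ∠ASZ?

From the given relations: ZA = EW = 5.
Step 1: By the law of cosines on triangle SAZ: SZ² = 5² + 5² − 2·5·5·cos(150°) = 93.3, so SZ ≈ 9.66.
Step 2: By the inverse law of cosines on triangle ASZ: cos(∠ASZ) = (5² + 9.66² − 5²) / (2·5·9.66) = 93.3/96.59 = 0.9659, so ∠ASZ = 15°.

Therefore, the measure of angle ∠ASZ = 15°.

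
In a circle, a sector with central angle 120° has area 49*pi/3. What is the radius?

The sector covers 120°/360° = 1/3 of the full circle.
Full circle area = 49*pi/3 / 1/3 = 49*pi.
Since full area = πr², we get r² = 49*pi/π = 49, so r = 7.

7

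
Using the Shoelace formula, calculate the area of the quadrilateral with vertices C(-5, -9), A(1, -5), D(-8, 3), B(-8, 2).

The Shoelace formula works by pairing each vertex with the next (cycling back to the first).
For each pair, compute x_i*y_(i+1) - x_(i+1)*y_i:
  (-5*-5 - 1*-9) = 34
  (1*3 - -8*-5) = -37
  (-8*2 - -8*3) = 8
  (-8*-9 - -5*2) = 82
Taking half the absolute value of the total: Area = (1/2)(87) = 87/2.

87/2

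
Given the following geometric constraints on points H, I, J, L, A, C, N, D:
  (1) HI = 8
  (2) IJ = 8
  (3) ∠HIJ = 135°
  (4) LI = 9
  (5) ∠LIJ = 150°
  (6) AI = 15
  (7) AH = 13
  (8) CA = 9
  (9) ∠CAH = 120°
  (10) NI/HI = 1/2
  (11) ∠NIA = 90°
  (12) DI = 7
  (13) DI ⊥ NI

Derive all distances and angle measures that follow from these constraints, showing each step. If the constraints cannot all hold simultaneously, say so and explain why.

The constraints are consistent.

From the given relations:
  NI = 1/2·HI = 1/2·8 = 4

Step 1: From HI = 8, IJ = 8, and ∠HIJ = 135°, by the law of cosines:
  HJ² = HI² + IJ² - 2·HI·IJ·cos(135°) = 64 + 64 + 90.51 = 218.5
  HJ ≈ 14.78

Step 2: From HA = 13, AC = 9, and ∠HAC = 120°, by the law of cosines:
  HC² = HA² + AC² - 2·HA·AC·cos(120°) = 169 + 81 + 117 = 367
  HC ≈ 19.16

Step 3: From JI = 8, IL = 9, and ∠JIL = 150°, by the law of cosines:
  JL² = JI² + IL² - 2·JI·IL·cos(150°) = 64 + 81 + 124.7 = 269.7
  JL ≈ 16.42

Step 4: From AI = 15, IN = 4, and ∠AIN = 90°, by the law of cosines:
  AN² = AI² + IN² - 2·AI·IN·cos(90°) = 225 + 16 - 0 = 241
  AN ≈ 15.52

Step 5: From NI = 4, ID = 7, and ∠NID = 90°, by the law of cosines:
  ND² = NI² + ID² - 2·NI·ID·cos(90°) = 16 + 49 - 0 = 65
  ND = √65

Step 6: From HA = 13, HI = 8, AI = 15, by the inverse law of cosines:
  cos(∠AHI) = (HA² + HI² - AI²) / (2·HA·HI)
  ∠AHI = 87.8°

Step 7: From IA = 15, IH = 8, AH = 13, by the inverse law of cosines:
  cos(∠AIH) = (IA² + IH² - AH²) / (2·IA·IH)
  ∠AIH = 60°

Step 8: From AH = 13, AI = 15, HI = 8, by the inverse law of cosines:
  cos(∠HAI) = (AH² + AI² - HI²) / (2·AH·AI)
  ∠HAI = 32.2°

Step 9: From HA = 13, HC = 19.16, AC = 9, by the inverse law of cosines:
  cos(∠AHC) = (HA² + HC² - AC²) / (2·HA·HC)
  ∠AHC = 24.01°

Step 10: From HI = 8, HJ = 14.78, IJ = 8, by the inverse law of cosines:
  cos(∠IHJ) = (HI² + HJ² - IJ²) / (2·HI·HJ)
  ∠IHJ = 22.5°

Step 11: From JH = 14.78, JI = 8, HI = 8, by the inverse law of cosines:
  cos(∠HJI) = (JH² + JI² - HI²) / (2·JH·JI)
  ∠HJI = 22.5°

Step 12: From JI = 8, JL = 16.42, IL = 9, by the inverse law of cosines:
  cos(∠IJL) = (JI² + JL² - IL²) / (2·JI·JL)
  ∠IJL = 15.9°

Step 13: From LI = 9, LJ = 16.42, IJ = 8, by the inverse law of cosines:
  cos(∠ILJ) = (LI² + LJ² - IJ²) / (2·LI·LJ)
  ∠ILJ = 14.1°

Step 14: From AI = 15, AN = 15.52, IN = 4, by the inverse law of cosines:
  cos(∠IAN) = (AI² + AN² - IN²) / (2·AI·AN)
  ∠IAN = 14.93°

Step 15: From CA = 9, CH = 19.16, AH = 13, by the inverse law of cosines:
  cos(∠ACH) = (CA² + CH² - AH²) / (2·CA·CH)
  ∠ACH = 35.99°

Step 16: From NA = 15.52, NI = 4, AI = 15, by the inverse law of cosines:
  cos(∠ANI) = (NA² + NI² - AI²) / (2·NA·NI)
  ∠ANI = 75.07°

Step 17: From ND = √65, NI = 4, DI = 7, by the inverse law of cosines:
  cos(∠DNI) = (ND² + NI² - DI²) / (2·ND·NI)
  ∠DNI = 60.26°

Step 18: From DI = 7, DN = √65, IN = 4, by the inverse law of cosines:
  cos(∠IDN) = (DI² + DN² - IN²) / (2·DI·DN)
  ∠IDN = 29.74°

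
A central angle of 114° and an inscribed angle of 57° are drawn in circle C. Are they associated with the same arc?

By the inscribed angle theorem, if both angles subtend the same arc, the inscribed angle must be half the central angle.
Half of 114° = 57°, which equals the given inscribed angle of 57°.
Therefore, yes, they correspond to the same arc.

Yes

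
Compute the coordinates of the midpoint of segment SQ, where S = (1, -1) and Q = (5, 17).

The midpoint is the point halfway along the segment.
Move half the horizontal distance: 1 + (5 - 1)/2 = 1 + 4/2 = 3
Move half the vertical distance: -1 + (17 - -1)/2 = -1 + 18/2 = 8
Midpoint = (3, 8)

(3, 8)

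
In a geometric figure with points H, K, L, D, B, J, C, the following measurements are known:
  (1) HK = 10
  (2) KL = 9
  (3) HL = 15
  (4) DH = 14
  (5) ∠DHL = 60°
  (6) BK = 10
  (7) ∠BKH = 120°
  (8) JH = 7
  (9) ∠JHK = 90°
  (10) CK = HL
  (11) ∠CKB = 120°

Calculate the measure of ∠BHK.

Step 1: By the law of cosines on triangle HKB: HB² = 10² + 10² − 2·10·10·cos(120°) = 300, so HB = 10·√3.
Step 2: By the inverse law of cosines on triangle BHK: cos(∠BHK) = ((10·√3)² + 10² − 10²) / (2·10·√3·10) = 300/346.41 = 0.866, so ∠BHK = 30°.

Therefore, the measure of angle ∠BHK = 30°.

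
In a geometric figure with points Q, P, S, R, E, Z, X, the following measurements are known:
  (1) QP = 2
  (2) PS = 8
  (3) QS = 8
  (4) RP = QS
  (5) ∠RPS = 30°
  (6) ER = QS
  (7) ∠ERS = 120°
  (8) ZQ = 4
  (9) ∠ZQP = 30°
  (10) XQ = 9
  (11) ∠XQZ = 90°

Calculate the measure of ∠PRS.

From the given relations: RP = QS = 8.
Step 1: By the law of cosines on triangle RPS: RS² = 8² + 8² − 2·8·8·cos(30°) = 17.15, so RS ≈ 4.14.
Step 2: By the inverse law of cosines on triangle PRS: cos(∠PRS) = (8² + 4.14² − 8²) / (2·8·4.14) = 17.15/66.26 = 0.2588, so ∠PRS = 75°.

Therefore, the measure of angle ∠PRS = 75°.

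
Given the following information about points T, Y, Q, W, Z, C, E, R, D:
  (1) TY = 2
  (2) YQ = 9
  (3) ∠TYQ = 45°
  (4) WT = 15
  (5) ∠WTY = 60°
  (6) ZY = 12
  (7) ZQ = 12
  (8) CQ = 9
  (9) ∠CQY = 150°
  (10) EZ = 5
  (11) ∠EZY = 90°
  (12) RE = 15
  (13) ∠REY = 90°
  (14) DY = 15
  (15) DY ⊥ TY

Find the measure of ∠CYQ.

Step 1: By the law of cosines on triangle YQC: YC² = 9² + 9² − 2·9·9·cos(150°) = 302.3, so YC ≈ 17.39.
Step 2: By the inverse law of cosines on triangle CYQ: cos(∠CYQ) = (17.39² + 9² − 9²) / (2·17.39·9) = 302.3/312.96 = 0.9659, so ∠CYQ = 15°.

Therefore, the measure of angle ∠CYQ = 15°.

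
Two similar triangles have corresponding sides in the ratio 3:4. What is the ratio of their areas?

Area scales with the square of linear dimensions. If every length is multiplied by 3/4, then the area is multiplied by (3/4)^2 = 9/16.
The area ratio is 9:16.

9:16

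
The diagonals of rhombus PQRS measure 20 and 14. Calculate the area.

Area = (20 * 14) / 2 = 280 / 2 = 140

140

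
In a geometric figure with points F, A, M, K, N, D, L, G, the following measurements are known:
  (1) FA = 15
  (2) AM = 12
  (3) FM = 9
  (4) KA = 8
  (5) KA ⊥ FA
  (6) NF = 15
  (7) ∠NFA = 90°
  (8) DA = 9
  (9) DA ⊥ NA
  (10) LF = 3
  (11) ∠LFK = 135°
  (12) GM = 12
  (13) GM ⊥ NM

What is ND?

Step 1: By the law of cosines on triangle NFA: NA² = 15² + 15² − 2·15·15·cos(90°) = 450, so NA = 15·√2.
Step 2: By the law of cosines on triangle NAD: ND² = (15·√2)² + 9² − 2·15·√2·9·cos(90°) = 531, so ND = 3·√59.

Therefore, the length of ND = 3·√59.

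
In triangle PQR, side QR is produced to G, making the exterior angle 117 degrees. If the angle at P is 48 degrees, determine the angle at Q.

By the exterior angle theorem: exterior angle = sum of remote interior angles.
117 = 48 + angle Q
angle Q = 117 - 48 = 69 degrees

69 degrees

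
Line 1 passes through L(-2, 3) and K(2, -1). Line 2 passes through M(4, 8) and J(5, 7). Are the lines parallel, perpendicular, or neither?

Slope of line 1: m1 = (-1 - 3)/(2 - -2) = -4/4 = -1
Slope of line 2: m2 = (7 - 8)/(5 - 4) = -1/1 = -1
m1 = m2, so the lines are parallel.

Parallel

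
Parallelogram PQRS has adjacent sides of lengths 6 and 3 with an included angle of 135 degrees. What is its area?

The area of a parallelogram equals the product of two adjacent sides times the sine of the included angle.
This is because the height equals 3 * sin(135°) = 3*sqrt(2)/2.
Area = 6 * 3*sqrt(2)/2 = 9*sqrt(2)

9*sqrt(2)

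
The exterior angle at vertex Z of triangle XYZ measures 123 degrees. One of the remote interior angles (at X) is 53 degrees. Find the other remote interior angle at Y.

By the exterior angle theorem: exterior angle = sum of remote interior angles.
123 = 53 + angle Y
angle Y = 123 - 53 = 70 degrees

70 degrees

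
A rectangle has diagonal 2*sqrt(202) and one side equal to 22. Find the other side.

b = sqrt(d^2 - a^2) = sqrt(808 - 484) = sqrt(324) = 18

18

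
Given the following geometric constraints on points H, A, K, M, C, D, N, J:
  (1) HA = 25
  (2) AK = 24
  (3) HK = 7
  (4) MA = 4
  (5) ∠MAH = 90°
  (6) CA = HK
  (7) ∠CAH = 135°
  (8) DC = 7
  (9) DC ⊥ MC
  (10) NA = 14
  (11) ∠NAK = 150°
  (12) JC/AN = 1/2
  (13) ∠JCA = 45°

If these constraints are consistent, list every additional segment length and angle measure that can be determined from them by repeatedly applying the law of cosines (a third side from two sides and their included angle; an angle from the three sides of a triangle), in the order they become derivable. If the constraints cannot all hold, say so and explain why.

The constraints are consistent. Derivable facts, in order:
After 1 step:
- AJ ≈ 5.36
- HC ≈ 30.36
- HM ≈ 25.32
- KN ≈ 36.8
- ∠AHK = 73.74°
- ∠AKH = 90°
- ∠HAK = 16.26°
After 2 steps:
- ∠ACH = 35.62°
- ∠AHC = 9.38°
- ∠AHM = 9.09°
- ∠AJC = 67.5°
- ∠AKN = 10.97°
- ∠AMH = 80.91°
- ∠ANK = 19.03°
- ∠CAJ = 67.5°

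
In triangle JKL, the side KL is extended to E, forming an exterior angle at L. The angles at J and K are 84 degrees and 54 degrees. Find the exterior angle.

The interior angle at L is 180 - 84 - 54 = 42 degrees.
The exterior angle and interior angle at L are supplementary:
Exterior angle = 180 - 42 = 138 degrees.

138 degrees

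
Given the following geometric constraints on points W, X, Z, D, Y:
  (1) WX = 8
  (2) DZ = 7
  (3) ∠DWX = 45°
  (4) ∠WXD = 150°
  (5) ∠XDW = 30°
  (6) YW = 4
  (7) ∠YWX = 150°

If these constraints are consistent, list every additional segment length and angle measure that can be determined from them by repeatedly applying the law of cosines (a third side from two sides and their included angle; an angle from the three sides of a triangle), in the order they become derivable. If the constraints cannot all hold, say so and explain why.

These constraints are not satisfiable: (3), (4) and (5) are the three interior angles of triangle DWX, which must sum to 180°, but 45° + 150° + 30° = 225°. No planar figure meets all of them, so nothing further can be derived.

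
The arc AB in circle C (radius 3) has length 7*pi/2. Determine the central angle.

θ = 360 × 7*pi/2 / (2π × 3) = 210° (rearranging arc length formula).

210°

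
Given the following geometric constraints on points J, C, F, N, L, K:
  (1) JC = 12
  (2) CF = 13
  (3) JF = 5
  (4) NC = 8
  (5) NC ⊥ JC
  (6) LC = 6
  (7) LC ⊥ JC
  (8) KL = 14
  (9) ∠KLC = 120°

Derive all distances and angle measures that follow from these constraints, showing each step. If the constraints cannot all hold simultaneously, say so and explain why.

The constraints are consistent.

Step 1: From JC = 12, CN = 8, and ∠JCN = 90°, by the law of cosines:
  JN² = JC² + CN² - 2·JC·CN·cos(90°) = 144 + 64 - 0 = 208
  JN = 4·√13

Step 2: From JC = 12, CL = 6, and ∠JCL = 90°, by the law of cosines:
  JL² = JC² + CL² - 2·JC·CL·cos(90°) = 144 + 36 - 0 = 180
  JL = 6·√5

Step 3: From CL = 6, LK = 14, and ∠CLK = 120°, by the law of cosines:
  CK² = CL² + LK² - 2·CL·LK·cos(120°) = 36 + 196 + 84 = 316
  CK = 2·√79

Step 4: From JC = 12, JF = 5, CF = 13, by the inverse law of cosines:
  cos(∠CJF) = (JC² + JF² - CF²) / (2·JC·JF)
  ∠CJF = 90°

Step 5: From CF = 13, CJ = 12, FJ = 5, by the inverse law of cosines:
  cos(∠FCJ) = (CF² + CJ² - FJ²) / (2·CF·CJ)
  ∠FCJ = 22.62°

Step 6: From FC = 13, FJ = 5, CJ = 12, by the inverse law of cosines:
  cos(∠CFJ) = (FC² + FJ² - CJ²) / (2·FC·FJ)
  ∠CFJ = 67.38°

Step 7: From JC = 12, JL = 6·√5, CL = 6, by the inverse law of cosines:
  cos(∠CJL) = (JC² + JL² - CL²) / (2·JC·JL)
  ∠CJL = 26.57°

Step 8: From JC = 12, JN = 4·√13, CN = 8, by the inverse law of cosines:
  cos(∠CJN) = (JC² + JN² - CN²) / (2·JC·JN)
  ∠CJN = 33.69°

Step 9: From CK = 2·√79, CL = 6, KL = 14, by the inverse law of cosines:
  cos(∠KCL) = (CK² + CL² - KL²) / (2·CK·CL)
  ∠KCL = 43°

Step 10: From NC = 8, NJ = 4·√13, CJ = 12, by the inverse law of cosines:
  cos(∠CNJ) = (NC² + NJ² - CJ²) / (2·NC·NJ)
  ∠CNJ = 56.31°

Step 11: From LC = 6, LJ = 6·√5, CJ = 12, by the inverse law of cosines:
  cos(∠CLJ) = (LC² + LJ² - CJ²) / (2·LC·LJ)
  ∠CLJ = 63.43°

Step 12: From KC = 2·√79, KL = 14, CL = 6, by the inverse law of cosines:
  cos(∠CKL) = (KC² + KL² - CL²) / (2·KC·KL)
  ∠CKL = 17°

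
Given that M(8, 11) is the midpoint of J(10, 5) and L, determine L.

Using the midpoint formula: M = ((x1 + x2)/2, (y1 + y2)/2)
We know M = (8, 11) and J = (10, 5)
For x: 8 = (10 + x2)/2, so x2 = 2*8 - 10 = 6
For y: 11 = (5 + y2)/2, so y2 = 2*11 - 5 = 17
L = (6, 17)

(6, 17)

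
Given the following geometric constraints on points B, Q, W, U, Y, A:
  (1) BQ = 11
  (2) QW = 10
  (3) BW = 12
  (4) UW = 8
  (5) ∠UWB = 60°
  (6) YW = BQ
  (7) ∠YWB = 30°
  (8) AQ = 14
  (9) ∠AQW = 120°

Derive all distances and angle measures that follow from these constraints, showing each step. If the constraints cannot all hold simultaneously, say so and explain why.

The constraints are consistent.

From the given relations:
  YW = BQ = 11

Step 1: From BW = 12, WU = 8, and ∠BWU = 60°, by the law of cosines:
  BU² = BW² + WU² - 2·BW·WU·cos(60°) = 144 + 64 - 96 = 112
  BU = 4·√7

Step 2: From BW = 12, WY = 11, and ∠BWY = 30°, by the law of cosines:
  BY² = BW² + WY² - 2·BW·WY·cos(30°) = 144 + 121 - 228.6 = 36.37
  BY ≈ 6.03

Step 3: From WQ = 10, QA = 14, and ∠WQA = 120°, by the law of cosines:
  WA² = WQ² + QA² - 2·WQ·QA·cos(120°) = 100 + 196 + 140 = 436
  WA = 2·√109

Step 4: From BQ = 11, BW = 12, QW = 10, by the inverse law of cosines:
  cos(∠QBW) = (BQ² + BW² - QW²) / (2·BQ·BW)
  ∠QBW = 51.32°

Step 5: From QB = 11, QW = 10, BW = 12, by the inverse law of cosines:
  cos(∠BQW) = (QB² + QW² - BW²) / (2·QB·QW)
  ∠BQW = 69.51°

Step 6: From WB = 12, WQ = 10, BQ = 11, by the inverse law of cosines:
  cos(∠BWQ) = (WB² + WQ² - BQ²) / (2·WB·WQ)
  ∠BWQ = 59.17°

Step 7: From BU = 4·√7, BW = 12, UW = 8, by the inverse law of cosines:
  cos(∠UBW) = (BU² + BW² - UW²) / (2·BU·BW)
  ∠UBW = 40.89°

Step 8: From BW = 12, BY = 6.03, WY = 11, by the inverse law of cosines:
  cos(∠WBY) = (BW² + BY² - WY²) / (2·BW·BY)
  ∠WBY = 65.78°

Step 9: From WA = 2·√109, WQ = 10, AQ = 14, by the inverse law of cosines:
  cos(∠AWQ) = (WA² + WQ² - AQ²) / (2·WA·WQ)
  ∠AWQ = 35.5°

Step 10: From UB = 4·√7, UW = 8, BW = 12, by the inverse law of cosines:
  cos(∠BUW) = (UB² + UW² - BW²) / (2·UB·UW)
  ∠BUW = 79.11°

Step 11: From YB = 6.03, YW = 11, BW = 12, by the inverse law of cosines:
  cos(∠BYW) = (YB² + YW² - BW²) / (2·YB·YW)
  ∠BYW = 84.22°

Step 12: From AQ = 14, AW = 2·√109, QW = 10, by the inverse law of cosines:
  cos(∠QAW) = (AQ² + AW² - QW²) / (2·AQ·AW)
  ∠QAW = 24.5°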